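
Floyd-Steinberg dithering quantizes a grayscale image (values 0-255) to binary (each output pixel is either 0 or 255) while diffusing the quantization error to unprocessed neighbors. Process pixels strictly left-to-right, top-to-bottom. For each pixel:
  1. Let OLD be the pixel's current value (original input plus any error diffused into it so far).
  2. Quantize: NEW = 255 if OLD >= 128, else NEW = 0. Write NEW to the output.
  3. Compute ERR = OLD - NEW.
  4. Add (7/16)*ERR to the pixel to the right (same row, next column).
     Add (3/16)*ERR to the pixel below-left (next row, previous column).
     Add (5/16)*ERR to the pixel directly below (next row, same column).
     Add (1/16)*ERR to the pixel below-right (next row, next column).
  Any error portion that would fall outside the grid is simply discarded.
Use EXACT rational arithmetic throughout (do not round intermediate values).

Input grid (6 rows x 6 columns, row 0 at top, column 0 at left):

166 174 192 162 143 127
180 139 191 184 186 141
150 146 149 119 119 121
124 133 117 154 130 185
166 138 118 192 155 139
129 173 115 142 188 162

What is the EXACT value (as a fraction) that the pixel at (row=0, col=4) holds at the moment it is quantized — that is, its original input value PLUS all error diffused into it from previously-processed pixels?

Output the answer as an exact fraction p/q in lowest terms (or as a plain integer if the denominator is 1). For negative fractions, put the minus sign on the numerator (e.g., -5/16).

(0,0): OLD=166 → NEW=255, ERR=-89
(0,1): OLD=2161/16 → NEW=255, ERR=-1919/16
(0,2): OLD=35719/256 → NEW=255, ERR=-29561/256
(0,3): OLD=456625/4096 → NEW=0, ERR=456625/4096
(0,4): OLD=12568023/65536 → NEW=255, ERR=-4143657/65536
Target (0,4): original=143, with diffused error = 12568023/65536

Answer: 12568023/65536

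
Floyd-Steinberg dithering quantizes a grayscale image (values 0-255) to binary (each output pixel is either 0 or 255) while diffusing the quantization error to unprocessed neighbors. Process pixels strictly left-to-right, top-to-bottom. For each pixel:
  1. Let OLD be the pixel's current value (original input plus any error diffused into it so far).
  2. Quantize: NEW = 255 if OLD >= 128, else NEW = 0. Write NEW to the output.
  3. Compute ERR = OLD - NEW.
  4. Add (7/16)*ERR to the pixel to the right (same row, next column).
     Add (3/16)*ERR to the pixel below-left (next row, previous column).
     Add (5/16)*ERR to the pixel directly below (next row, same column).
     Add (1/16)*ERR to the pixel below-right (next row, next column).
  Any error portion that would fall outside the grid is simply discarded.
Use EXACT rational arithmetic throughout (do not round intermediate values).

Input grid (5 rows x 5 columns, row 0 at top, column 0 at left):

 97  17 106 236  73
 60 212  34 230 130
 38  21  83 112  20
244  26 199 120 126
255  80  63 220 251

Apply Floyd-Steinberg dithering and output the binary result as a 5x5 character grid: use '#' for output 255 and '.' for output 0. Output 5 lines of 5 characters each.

(0,0): OLD=97 → NEW=0, ERR=97
(0,1): OLD=951/16 → NEW=0, ERR=951/16
(0,2): OLD=33793/256 → NEW=255, ERR=-31487/256
(0,3): OLD=746247/4096 → NEW=255, ERR=-298233/4096
(0,4): OLD=2696497/65536 → NEW=0, ERR=2696497/65536
(1,0): OLD=25973/256 → NEW=0, ERR=25973/256
(1,1): OLD=528307/2048 → NEW=255, ERR=6067/2048
(1,2): OLD=-857041/65536 → NEW=0, ERR=-857041/65536
(1,3): OLD=52835843/262144 → NEW=255, ERR=-14010877/262144
(1,4): OLD=482026409/4194304 → NEW=0, ERR=482026409/4194304
(2,0): OLD=2302305/32768 → NEW=0, ERR=2302305/32768
(2,1): OLD=59301051/1048576 → NEW=0, ERR=59301051/1048576
(2,2): OLD=1574028785/16777216 → NEW=0, ERR=1574028785/16777216
(2,3): OLD=42164406339/268435456 → NEW=255, ERR=-26286634941/268435456
(2,4): OLD=41794214165/4294967296 → NEW=0, ERR=41794214165/4294967296
(3,0): OLD=4639912657/16777216 → NEW=255, ERR=361722577/16777216
(3,1): OLD=10078165245/134217728 → NEW=0, ERR=10078165245/134217728
(3,2): OLD=1058036272367/4294967296 → NEW=255, ERR=-37180388113/4294967296
(3,3): OLD=801434713463/8589934592 → NEW=0, ERR=801434713463/8589934592
(3,4): OLD=22504120955251/137438953472 → NEW=255, ERR=-12542812180109/137438953472
(4,0): OLD=592311729055/2147483648 → NEW=255, ERR=44703398815/2147483648
(4,1): OLD=7716971976863/68719476736 → NEW=0, ERR=7716971976863/68719476736
(4,2): OLD=144708059067441/1099511627776 → NEW=255, ERR=-135667406015439/1099511627776
(4,3): OLD=3122981632600223/17592186044416 → NEW=255, ERR=-1363025808725857/17592186044416
(4,4): OLD=54722976991196121/281474976710656 → NEW=255, ERR=-17053142070021159/281474976710656
Row 0: ..##.
Row 1: .#.#.
Row 2: ...#.
Row 3: #.#.#
Row 4: #.###

Answer: ..##.
.#.#.
...#.
#.#.#
#.###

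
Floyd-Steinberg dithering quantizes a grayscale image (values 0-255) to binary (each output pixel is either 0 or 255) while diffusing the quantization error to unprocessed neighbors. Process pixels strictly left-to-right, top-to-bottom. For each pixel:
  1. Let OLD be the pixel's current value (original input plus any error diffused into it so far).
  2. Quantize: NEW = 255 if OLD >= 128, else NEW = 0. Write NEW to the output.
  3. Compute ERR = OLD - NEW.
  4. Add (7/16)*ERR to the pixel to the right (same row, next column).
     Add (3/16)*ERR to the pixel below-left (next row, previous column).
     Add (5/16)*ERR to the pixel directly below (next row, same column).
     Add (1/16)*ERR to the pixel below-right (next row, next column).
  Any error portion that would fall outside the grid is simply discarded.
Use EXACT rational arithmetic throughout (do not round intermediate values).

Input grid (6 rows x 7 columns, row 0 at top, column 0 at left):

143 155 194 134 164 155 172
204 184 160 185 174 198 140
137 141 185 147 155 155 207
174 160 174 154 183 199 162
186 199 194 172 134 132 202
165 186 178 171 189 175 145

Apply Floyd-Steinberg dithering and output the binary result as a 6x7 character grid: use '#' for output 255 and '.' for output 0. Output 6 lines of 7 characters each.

Answer: #.#.##.
####.##
.#.##.#
#.#.##.
####.##
#.#.##.

Derivation:
(0,0): OLD=143 → NEW=255, ERR=-112
(0,1): OLD=106 → NEW=0, ERR=106
(0,2): OLD=1923/8 → NEW=255, ERR=-117/8
(0,3): OLD=16333/128 → NEW=0, ERR=16333/128
(0,4): OLD=450203/2048 → NEW=255, ERR=-72037/2048
(0,5): OLD=4574781/32768 → NEW=255, ERR=-3781059/32768
(0,6): OLD=63710123/524288 → NEW=0, ERR=63710123/524288
(1,0): OLD=1511/8 → NEW=255, ERR=-529/8
(1,1): OLD=11421/64 → NEW=255, ERR=-4899/64
(1,2): OLD=312301/2048 → NEW=255, ERR=-209939/2048
(1,3): OLD=1413271/8192 → NEW=255, ERR=-675689/8192
(1,4): OLD=59381931/524288 → NEW=0, ERR=59381931/524288
(1,5): OLD=973411039/4194304 → NEW=255, ERR=-96136481/4194304
(1,6): OLD=10786714961/67108864 → NEW=255, ERR=-6326045359/67108864
(2,0): OLD=104431/1024 → NEW=0, ERR=104431/1024
(2,1): OLD=4533241/32768 → NEW=255, ERR=-3822599/32768
(2,2): OLD=42823411/524288 → NEW=0, ERR=42823411/524288
(2,3): OLD=720535091/4194304 → NEW=255, ERR=-349012429/4194304
(2,4): OLD=4849850973/33554432 → NEW=255, ERR=-3706529187/33554432
(2,5): OLD=95470406713/1073741824 → NEW=0, ERR=95470406713/1073741824
(2,6): OLD=3693831200223/17179869184 → NEW=255, ERR=-687035441697/17179869184
(3,0): OLD=96467275/524288 → NEW=255, ERR=-37226165/524288
(3,1): OLD=478862555/4194304 → NEW=0, ERR=478862555/4194304
(3,2): OLD=7602793351/33554432 → NEW=255, ERR=-953586809/33554432
(3,3): OLD=419247081/4194304 → NEW=0, ERR=419247081/4194304
(3,4): OLD=3499226198219/17179869184 → NEW=255, ERR=-881640443701/17179869184
(3,5): OLD=26104001822077/137438953472 → NEW=255, ERR=-8942931313283/137438953472
(3,6): OLD=278380042597827/2199023255552 → NEW=0, ERR=278380042597827/2199023255552
(4,0): OLD=12429789769/67108864 → NEW=255, ERR=-4682970551/67108864
(4,1): OLD=208716363545/1073741824 → NEW=255, ERR=-65087801575/1073741824
(4,2): OLD=3169276693519/17179869184 → NEW=255, ERR=-1211589948401/17179869184
(4,3): OLD=22125446398565/137438953472 → NEW=255, ERR=-12921486736795/137438953472
(4,4): OLD=77931092874361/1099511627776 → NEW=0, ERR=77931092874361/1099511627776
(4,5): OLD=5742228061903991/35184372088832 → NEW=255, ERR=-3229786820748169/35184372088832
(4,6): OLD=111088395837493553/562949953421312 → NEW=255, ERR=-32463842284941007/562949953421312
(5,0): OLD=2264777366555/17179869184 → NEW=255, ERR=-2116089275365/17179869184
(5,1): OLD=13137015665885/137438953472 → NEW=0, ERR=13137015665885/137438953472
(5,2): OLD=193912976200713/1099511627776 → NEW=255, ERR=-86462488882167/1099511627776
(5,3): OLD=1021209221936793/8796093022208 → NEW=0, ERR=1021209221936793/8796093022208
(5,4): OLD=134463113203891905/562949953421312 → NEW=255, ERR=-9089124918542655/562949953421312
(5,5): OLD=598381121093435653/4503599627370496 → NEW=255, ERR=-550036783886040827/4503599627370496
(5,6): OLD=4886127243843859019/72057594037927936 → NEW=0, ERR=4886127243843859019/72057594037927936
Row 0: #.#.##.
Row 1: ####.##
Row 2: .#.##.#
Row 3: #.#.##.
Row 4: ####.##
Row 5: #.#.##.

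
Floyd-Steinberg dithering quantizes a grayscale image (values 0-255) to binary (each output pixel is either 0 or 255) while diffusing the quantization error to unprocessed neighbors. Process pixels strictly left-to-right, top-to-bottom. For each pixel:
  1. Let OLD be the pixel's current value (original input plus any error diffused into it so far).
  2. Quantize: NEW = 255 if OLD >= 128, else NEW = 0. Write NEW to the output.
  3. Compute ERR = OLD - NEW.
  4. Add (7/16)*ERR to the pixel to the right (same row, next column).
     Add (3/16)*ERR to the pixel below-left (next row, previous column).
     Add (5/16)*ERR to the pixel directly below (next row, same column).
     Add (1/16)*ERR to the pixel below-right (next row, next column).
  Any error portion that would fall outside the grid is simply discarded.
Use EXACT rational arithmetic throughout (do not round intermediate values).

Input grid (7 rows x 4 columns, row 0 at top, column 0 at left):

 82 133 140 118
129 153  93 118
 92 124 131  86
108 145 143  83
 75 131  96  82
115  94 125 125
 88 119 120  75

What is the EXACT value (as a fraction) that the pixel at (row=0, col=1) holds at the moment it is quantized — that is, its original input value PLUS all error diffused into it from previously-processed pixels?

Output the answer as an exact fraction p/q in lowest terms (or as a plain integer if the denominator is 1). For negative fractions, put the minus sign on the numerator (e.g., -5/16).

Answer: 1351/8

Derivation:
(0,0): OLD=82 → NEW=0, ERR=82
(0,1): OLD=1351/8 → NEW=255, ERR=-689/8
Target (0,1): original=133, with diffused error = 1351/8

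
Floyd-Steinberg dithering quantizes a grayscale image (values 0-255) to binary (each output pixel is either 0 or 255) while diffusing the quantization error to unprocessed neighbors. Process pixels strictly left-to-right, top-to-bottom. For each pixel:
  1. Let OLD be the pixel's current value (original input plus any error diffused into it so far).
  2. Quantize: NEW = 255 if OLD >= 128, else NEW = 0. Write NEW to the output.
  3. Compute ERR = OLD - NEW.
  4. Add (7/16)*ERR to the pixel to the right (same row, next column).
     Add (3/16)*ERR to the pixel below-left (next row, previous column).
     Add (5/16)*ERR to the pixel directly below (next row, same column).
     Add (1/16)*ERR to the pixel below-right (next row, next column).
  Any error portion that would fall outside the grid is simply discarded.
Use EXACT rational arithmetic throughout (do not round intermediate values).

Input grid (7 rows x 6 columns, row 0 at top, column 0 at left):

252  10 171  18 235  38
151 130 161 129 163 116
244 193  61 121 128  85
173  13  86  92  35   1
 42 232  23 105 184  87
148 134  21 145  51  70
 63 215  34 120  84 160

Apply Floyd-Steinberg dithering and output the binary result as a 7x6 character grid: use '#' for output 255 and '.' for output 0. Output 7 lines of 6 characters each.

(0,0): OLD=252 → NEW=255, ERR=-3
(0,1): OLD=139/16 → NEW=0, ERR=139/16
(0,2): OLD=44749/256 → NEW=255, ERR=-20531/256
(0,3): OLD=-69989/4096 → NEW=0, ERR=-69989/4096
(0,4): OLD=14911037/65536 → NEW=255, ERR=-1800643/65536
(0,5): OLD=27241387/1048576 → NEW=0, ERR=27241387/1048576
(1,0): OLD=38833/256 → NEW=255, ERR=-26447/256
(1,1): OLD=148055/2048 → NEW=0, ERR=148055/2048
(1,2): OLD=10807203/65536 → NEW=255, ERR=-5904477/65536
(1,3): OLD=19419495/262144 → NEW=0, ERR=19419495/262144
(1,4): OLD=3198187605/16777216 → NEW=255, ERR=-1080002475/16777216
(1,5): OLD=25296841923/268435456 → NEW=0, ERR=25296841923/268435456
(2,0): OLD=7381677/32768 → NEW=255, ERR=-974163/32768
(2,1): OLD=187941823/1048576 → NEW=255, ERR=-79445057/1048576
(2,2): OLD=303774717/16777216 → NEW=0, ERR=303774717/16777216
(2,3): OLD=18034899029/134217728 → NEW=255, ERR=-16190621611/134217728
(2,4): OLD=332463001983/4294967296 → NEW=0, ERR=332463001983/4294967296
(2,5): OLD=9915663256681/68719476736 → NEW=255, ERR=-7607803310999/68719476736
(3,0): OLD=2508257117/16777216 → NEW=255, ERR=-1769932963/16777216
(3,1): OLD=-7421460839/134217728 → NEW=0, ERR=-7421460839/134217728
(3,2): OLD=43071762203/1073741824 → NEW=0, ERR=43071762203/1073741824
(3,3): OLD=6012857077137/68719476736 → NEW=0, ERR=6012857077137/68719476736
(3,4): OLD=38028469236465/549755813888 → NEW=0, ERR=38028469236465/549755813888
(3,5): OLD=13238509491327/8796093022208 → NEW=0, ERR=13238509491327/8796093022208
(4,0): OLD=-2867387821/2147483648 → NEW=0, ERR=-2867387821/2147483648
(4,1): OLD=7389549873463/34359738368 → NEW=255, ERR=-1372183410377/34359738368
(4,2): OLD=34099946880373/1099511627776 → NEW=0, ERR=34099946880373/1099511627776
(4,3): OLD=2839184028911913/17592186044416 → NEW=255, ERR=-1646823412414167/17592186044416
(4,4): OLD=47966909374390969/281474976710656 → NEW=255, ERR=-23809209686826311/281474976710656
(4,5): OLD=246737437541131375/4503599627370496 → NEW=0, ERR=246737437541131375/4503599627370496
(5,0): OLD=77017919198613/549755813888 → NEW=255, ERR=-63169813342827/549755813888
(5,1): OLD=1354257935568613/17592186044416 → NEW=0, ERR=1354257935568613/17592186044416
(5,2): OLD=6237873833489191/140737488355328 → NEW=0, ERR=6237873833489191/140737488355328
(5,3): OLD=545908263985333789/4503599627370496 → NEW=0, ERR=545908263985333789/4503599627370496
(5,4): OLD=738772985991365469/9007199254740992 → NEW=0, ERR=738772985991365469/9007199254740992
(5,5): OLD=16964953732682341121/144115188075855872 → NEW=0, ERR=16964953732682341121/144115188075855872
(6,0): OLD=11688527204624847/281474976710656 → NEW=0, ERR=11688527204624847/281474976710656
(6,1): OLD=1163518543731927331/4503599627370496 → NEW=255, ERR=15100638752450851/4503599627370496
(6,2): OLD=1384534326344135659/18014398509481984 → NEW=0, ERR=1384534326344135659/18014398509481984
(6,3): OLD=60428636468955843935/288230376151711744 → NEW=255, ERR=-13070109449730650785/288230376151711744
(6,4): OLD=550822388449559912703/4611686018427387904 → NEW=0, ERR=550822388449559912703/4611686018427387904
(6,5): OLD=18754317292377786122649/73786976294838206464 → NEW=255, ERR=-61361662805956525671/73786976294838206464
Row 0: #.#.#.
Row 1: #.#.#.
Row 2: ##.#.#
Row 3: #.....
Row 4: .#.##.
Row 5: #.....
Row 6: .#.#.#

Answer: #.#.#.
#.#.#.
##.#.#
#.....
.#.##.
#.....
.#.#.#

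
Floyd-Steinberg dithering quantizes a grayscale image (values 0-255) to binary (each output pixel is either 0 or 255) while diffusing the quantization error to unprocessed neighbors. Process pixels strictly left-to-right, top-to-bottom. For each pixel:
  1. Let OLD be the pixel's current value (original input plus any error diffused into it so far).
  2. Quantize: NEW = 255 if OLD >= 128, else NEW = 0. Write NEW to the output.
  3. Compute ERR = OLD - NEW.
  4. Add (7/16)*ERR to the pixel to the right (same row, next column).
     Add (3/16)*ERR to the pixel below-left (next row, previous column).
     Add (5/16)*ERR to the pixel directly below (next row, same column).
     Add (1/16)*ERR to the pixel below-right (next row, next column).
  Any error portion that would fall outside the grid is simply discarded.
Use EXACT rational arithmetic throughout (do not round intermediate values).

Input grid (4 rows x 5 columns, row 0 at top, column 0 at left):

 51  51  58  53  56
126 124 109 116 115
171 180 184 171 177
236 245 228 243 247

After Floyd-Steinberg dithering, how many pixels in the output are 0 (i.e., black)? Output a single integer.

Answer: 8

Derivation:
(0,0): OLD=51 → NEW=0, ERR=51
(0,1): OLD=1173/16 → NEW=0, ERR=1173/16
(0,2): OLD=23059/256 → NEW=0, ERR=23059/256
(0,3): OLD=378501/4096 → NEW=0, ERR=378501/4096
(0,4): OLD=6319523/65536 → NEW=0, ERR=6319523/65536
(1,0): OLD=39855/256 → NEW=255, ERR=-25425/256
(1,1): OLD=253001/2048 → NEW=0, ERR=253001/2048
(1,2): OLD=13965949/65536 → NEW=255, ERR=-2745731/65536
(1,3): OLD=39389113/262144 → NEW=255, ERR=-27457607/262144
(1,4): OLD=440756235/4194304 → NEW=0, ERR=440756235/4194304
(2,0): OLD=5345331/32768 → NEW=255, ERR=-3010509/32768
(2,1): OLD=172330721/1048576 → NEW=255, ERR=-95056159/1048576
(2,2): OLD=2002001379/16777216 → NEW=0, ERR=2002001379/16777216
(2,3): OLD=55716206073/268435456 → NEW=255, ERR=-12734835207/268435456
(2,4): OLD=783990770575/4294967296 → NEW=255, ERR=-311225889905/4294967296
(3,0): OLD=3192573059/16777216 → NEW=255, ERR=-1085617021/16777216
(3,1): OLD=27513749191/134217728 → NEW=255, ERR=-6711771449/134217728
(3,2): OLD=982908971197/4294967296 → NEW=255, ERR=-112307689283/4294967296
(3,3): OLD=1809090861077/8589934592 → NEW=255, ERR=-381342459883/8589934592
(3,4): OLD=27758250662729/137438953472 → NEW=255, ERR=-7288682472631/137438953472
Output grid:
  Row 0: .....  (5 black, running=5)
  Row 1: #.##.  (2 black, running=7)
  Row 2: ##.##  (1 black, running=8)
  Row 3: #####  (0 black, running=8)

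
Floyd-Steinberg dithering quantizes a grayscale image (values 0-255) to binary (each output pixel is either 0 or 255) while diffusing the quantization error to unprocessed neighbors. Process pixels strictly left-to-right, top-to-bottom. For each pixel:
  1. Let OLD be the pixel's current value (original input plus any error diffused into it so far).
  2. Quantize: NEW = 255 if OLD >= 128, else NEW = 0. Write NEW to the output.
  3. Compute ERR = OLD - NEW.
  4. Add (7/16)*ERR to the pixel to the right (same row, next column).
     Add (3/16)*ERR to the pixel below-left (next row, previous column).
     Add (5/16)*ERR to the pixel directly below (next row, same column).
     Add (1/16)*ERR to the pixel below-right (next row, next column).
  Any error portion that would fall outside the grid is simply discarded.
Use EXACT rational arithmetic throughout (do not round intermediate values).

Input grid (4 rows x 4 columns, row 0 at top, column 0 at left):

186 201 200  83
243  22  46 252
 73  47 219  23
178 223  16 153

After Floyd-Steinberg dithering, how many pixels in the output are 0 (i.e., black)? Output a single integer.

(0,0): OLD=186 → NEW=255, ERR=-69
(0,1): OLD=2733/16 → NEW=255, ERR=-1347/16
(0,2): OLD=41771/256 → NEW=255, ERR=-23509/256
(0,3): OLD=175405/4096 → NEW=0, ERR=175405/4096
(1,0): OLD=52647/256 → NEW=255, ERR=-12633/256
(1,1): OLD=-97135/2048 → NEW=0, ERR=-97135/2048
(1,2): OLD=-44571/65536 → NEW=0, ERR=-44571/65536
(1,3): OLD=271943251/1048576 → NEW=255, ERR=4556371/1048576
(2,0): OLD=1595339/32768 → NEW=0, ERR=1595339/32768
(2,1): OLD=52708457/1048576 → NEW=0, ERR=52708457/1048576
(2,2): OLD=500442477/2097152 → NEW=255, ERR=-34331283/2097152
(2,3): OLD=575570393/33554432 → NEW=0, ERR=575570393/33554432
(3,0): OLD=3399724059/16777216 → NEW=255, ERR=-878466021/16777216
(3,1): OLD=57921383877/268435456 → NEW=255, ERR=-10529657403/268435456
(3,2): OLD=346908219/4294967296 → NEW=0, ERR=346908219/4294967296
(3,3): OLD=10814562882077/68719476736 → NEW=255, ERR=-6708903685603/68719476736
Output grid:
  Row 0: ###.  (1 black, running=1)
  Row 1: #..#  (2 black, running=3)
  Row 2: ..#.  (3 black, running=6)
  Row 3: ##.#  (1 black, running=7)

Answer: 7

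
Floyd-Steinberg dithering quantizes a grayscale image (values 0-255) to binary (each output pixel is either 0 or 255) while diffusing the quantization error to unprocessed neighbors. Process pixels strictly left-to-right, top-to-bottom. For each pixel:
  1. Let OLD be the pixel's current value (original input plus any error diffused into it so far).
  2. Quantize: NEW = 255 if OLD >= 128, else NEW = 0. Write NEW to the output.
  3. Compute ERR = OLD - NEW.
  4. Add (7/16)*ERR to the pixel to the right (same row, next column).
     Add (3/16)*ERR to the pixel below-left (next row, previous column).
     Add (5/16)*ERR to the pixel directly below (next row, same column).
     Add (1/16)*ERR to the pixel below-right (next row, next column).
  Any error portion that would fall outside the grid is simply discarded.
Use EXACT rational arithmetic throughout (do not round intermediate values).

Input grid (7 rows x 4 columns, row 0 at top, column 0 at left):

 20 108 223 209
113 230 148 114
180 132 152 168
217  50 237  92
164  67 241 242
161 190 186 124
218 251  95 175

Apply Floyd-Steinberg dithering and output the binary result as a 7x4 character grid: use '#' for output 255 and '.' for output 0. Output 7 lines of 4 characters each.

Answer: ..##
###.
#.#.
#.#.
#.##
###.
##.#

Derivation:
(0,0): OLD=20 → NEW=0, ERR=20
(0,1): OLD=467/4 → NEW=0, ERR=467/4
(0,2): OLD=17541/64 → NEW=255, ERR=1221/64
(0,3): OLD=222563/1024 → NEW=255, ERR=-38557/1024
(1,0): OLD=9033/64 → NEW=255, ERR=-7287/64
(1,1): OLD=113407/512 → NEW=255, ERR=-17153/512
(1,2): OLD=2286251/16384 → NEW=255, ERR=-1891669/16384
(1,3): OLD=13870749/262144 → NEW=0, ERR=13870749/262144
(2,0): OLD=1131621/8192 → NEW=255, ERR=-957339/8192
(2,1): OLD=10915303/262144 → NEW=0, ERR=10915303/262144
(2,2): OLD=74429715/524288 → NEW=255, ERR=-59263725/524288
(2,3): OLD=1072614151/8388608 → NEW=0, ERR=1072614151/8388608
(3,0): OLD=789735637/4194304 → NEW=255, ERR=-279811883/4194304
(3,1): OLD=357497291/67108864 → NEW=0, ERR=357497291/67108864
(3,2): OLD=247587566517/1073741824 → NEW=255, ERR=-26216598603/1073741824
(3,3): OLD=1962132722547/17179869184 → NEW=0, ERR=1962132722547/17179869184
(4,0): OLD=154781200369/1073741824 → NEW=255, ERR=-119022964751/1073741824
(4,1): OLD=98104313747/8589934592 → NEW=0, ERR=98104313747/8589934592
(4,2): OLD=71499625551859/274877906944 → NEW=255, ERR=1405759281139/274877906944
(4,3): OLD=1224426739216533/4398046511104 → NEW=255, ERR=102924878885013/4398046511104
(5,0): OLD=17661065860193/137438953472 → NEW=255, ERR=-17385867275167/137438953472
(5,1): OLD=581670784324103/4398046511104 → NEW=255, ERR=-539831076007417/4398046511104
(5,2): OLD=305663552274319/2199023255552 → NEW=255, ERR=-255087377891441/2199023255552
(5,3): OLD=5691617530473451/70368744177664 → NEW=0, ERR=5691617530473451/70368744177664
(6,0): OLD=10939154238681781/70368744177664 → NEW=255, ERR=-7004875526622539/70368744177664
(6,1): OLD=156990309528083651/1125899906842624 → NEW=255, ERR=-130114166716785469/1125899906842624
(6,2): OLD=282545889986028133/18014398509481984 → NEW=0, ERR=282545889986028133/18014398509481984
(6,3): OLD=57613731695771084739/288230376151711744 → NEW=255, ERR=-15885014222915409981/288230376151711744
Row 0: ..##
Row 1: ###.
Row 2: #.#.
Row 3: #.#.
Row 4: #.##
Row 5: ###.
Row 6: ##.#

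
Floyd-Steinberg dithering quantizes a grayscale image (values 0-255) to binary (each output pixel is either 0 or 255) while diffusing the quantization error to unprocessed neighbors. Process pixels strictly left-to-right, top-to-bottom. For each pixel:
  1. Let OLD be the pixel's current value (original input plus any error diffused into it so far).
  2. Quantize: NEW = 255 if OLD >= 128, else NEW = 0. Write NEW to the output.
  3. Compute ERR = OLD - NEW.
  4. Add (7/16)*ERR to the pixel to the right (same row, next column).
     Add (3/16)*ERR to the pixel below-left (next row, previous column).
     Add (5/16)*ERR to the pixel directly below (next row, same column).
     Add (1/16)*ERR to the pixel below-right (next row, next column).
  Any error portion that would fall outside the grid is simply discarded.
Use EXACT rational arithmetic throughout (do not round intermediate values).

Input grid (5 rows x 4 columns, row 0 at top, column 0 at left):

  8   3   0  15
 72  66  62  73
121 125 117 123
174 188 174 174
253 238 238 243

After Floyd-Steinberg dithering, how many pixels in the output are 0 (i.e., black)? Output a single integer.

Answer: 11

Derivation:
(0,0): OLD=8 → NEW=0, ERR=8
(0,1): OLD=13/2 → NEW=0, ERR=13/2
(0,2): OLD=91/32 → NEW=0, ERR=91/32
(0,3): OLD=8317/512 → NEW=0, ERR=8317/512
(1,0): OLD=2423/32 → NEW=0, ERR=2423/32
(1,1): OLD=26161/256 → NEW=0, ERR=26161/256
(1,2): OLD=909717/8192 → NEW=0, ERR=909717/8192
(1,3): OLD=16624931/131072 → NEW=0, ERR=16624931/131072
(2,0): OLD=671019/4096 → NEW=255, ERR=-373461/4096
(2,1): OLD=18690745/131072 → NEW=255, ERR=-14732615/131072
(2,2): OLD=34785633/262144 → NEW=255, ERR=-32061087/262144
(2,3): OLD=486832037/4194304 → NEW=0, ERR=486832037/4194304
(3,0): OLD=260952843/2097152 → NEW=0, ERR=260952843/2097152
(3,1): OLD=5995615797/33554432 → NEW=255, ERR=-2560764363/33554432
(3,2): OLD=62883511915/536870912 → NEW=0, ERR=62883511915/536870912
(3,3): OLD=2180744599917/8589934592 → NEW=255, ERR=-9688721043/8589934592
(4,0): OLD=149022275087/536870912 → NEW=255, ERR=12120192527/536870912
(4,1): OLD=1089919547549/4294967296 → NEW=255, ERR=-5297112931/4294967296
(4,2): OLD=36982370458445/137438953472 → NEW=255, ERR=1935437323085/137438953472
(4,3): OLD=563233793727531/2199023255552 → NEW=255, ERR=2482863561771/2199023255552
Output grid:
  Row 0: ....  (4 black, running=4)
  Row 1: ....  (4 black, running=8)
  Row 2: ###.  (1 black, running=9)
  Row 3: .#.#  (2 black, running=11)
  Row 4: ####  (0 black, running=11)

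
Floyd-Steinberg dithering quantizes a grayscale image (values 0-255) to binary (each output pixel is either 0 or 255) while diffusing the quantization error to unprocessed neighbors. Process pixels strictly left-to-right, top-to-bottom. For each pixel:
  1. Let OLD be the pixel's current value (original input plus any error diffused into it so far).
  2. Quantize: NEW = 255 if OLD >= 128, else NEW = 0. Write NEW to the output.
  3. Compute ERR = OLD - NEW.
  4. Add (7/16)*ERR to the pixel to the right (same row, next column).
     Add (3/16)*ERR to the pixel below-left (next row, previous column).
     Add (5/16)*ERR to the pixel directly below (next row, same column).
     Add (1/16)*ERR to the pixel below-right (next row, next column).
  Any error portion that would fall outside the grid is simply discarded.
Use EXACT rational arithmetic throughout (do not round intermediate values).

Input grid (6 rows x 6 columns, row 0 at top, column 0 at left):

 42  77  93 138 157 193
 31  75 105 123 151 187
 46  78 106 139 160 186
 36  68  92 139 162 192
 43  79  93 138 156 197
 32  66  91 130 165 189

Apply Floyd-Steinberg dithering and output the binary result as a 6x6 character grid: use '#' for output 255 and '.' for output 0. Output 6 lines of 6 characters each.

Answer: ..#.##
..#.#.
.#.#.#
...###
.#.#.#
...#.#

Derivation:
(0,0): OLD=42 → NEW=0, ERR=42
(0,1): OLD=763/8 → NEW=0, ERR=763/8
(0,2): OLD=17245/128 → NEW=255, ERR=-15395/128
(0,3): OLD=174859/2048 → NEW=0, ERR=174859/2048
(0,4): OLD=6368589/32768 → NEW=255, ERR=-1987251/32768
(0,5): OLD=87276827/524288 → NEW=255, ERR=-46416613/524288
(1,0): OLD=7937/128 → NEW=0, ERR=7937/128
(1,1): OLD=114695/1024 → NEW=0, ERR=114695/1024
(1,2): OLD=4534675/32768 → NEW=255, ERR=-3821165/32768
(1,3): OLD=10456279/131072 → NEW=0, ERR=10456279/131072
(1,4): OLD=1305989605/8388608 → NEW=255, ERR=-833105435/8388608
(1,5): OLD=15044911795/134217728 → NEW=0, ERR=15044911795/134217728
(2,0): OLD=1415229/16384 → NEW=0, ERR=1415229/16384
(2,1): OLD=69627247/524288 → NEW=255, ERR=-64066193/524288
(2,2): OLD=319235085/8388608 → NEW=0, ERR=319235085/8388608
(2,3): OLD=10379692261/67108864 → NEW=255, ERR=-6733068059/67108864
(2,4): OLD=238527961135/2147483648 → NEW=0, ERR=238527961135/2147483648
(2,5): OLD=9050925016633/34359738368 → NEW=255, ERR=289191732793/34359738368
(3,0): OLD=336227949/8388608 → NEW=0, ERR=336227949/8388608
(3,1): OLD=4018704105/67108864 → NEW=0, ERR=4018704105/67108864
(3,2): OLD=55642451531/536870912 → NEW=0, ERR=55642451531/536870912
(3,3): OLD=6054009451745/34359738368 → NEW=255, ERR=-2707723832095/34359738368
(3,4): OLD=43304428134081/274877906944 → NEW=255, ERR=-26789438136639/274877906944
(3,5): OLD=698998111512495/4398046511104 → NEW=255, ERR=-422503748819025/4398046511104
(4,0): OLD=71676128707/1073741824 → NEW=0, ERR=71676128707/1073741824
(4,1): OLD=2557330781543/17179869184 → NEW=255, ERR=-1823535860377/17179869184
(4,2): OLD=37337778141701/549755813888 → NEW=0, ERR=37337778141701/549755813888
(4,3): OLD=1154848619036921/8796093022208 → NEW=255, ERR=-1088155101626119/8796093022208
(4,4): OLD=6823452576255625/140737488355328 → NEW=0, ERR=6823452576255625/140737488355328
(4,5): OLD=410051939192780063/2251799813685248 → NEW=255, ERR=-164157013296958177/2251799813685248
(5,0): OLD=9059575737637/274877906944 → NEW=0, ERR=9059575737637/274877906944
(5,1): OLD=564321974455413/8796093022208 → NEW=0, ERR=564321974455413/8796093022208
(5,2): OLD=7773135923733719/70368744177664 → NEW=0, ERR=7773135923733719/70368744177664
(5,3): OLD=344534299514307117/2251799813685248 → NEW=255, ERR=-229674652975431123/2251799813685248
(5,4): OLD=513983299686790733/4503599627370496 → NEW=0, ERR=513983299686790733/4503599627370496
(5,5): OLD=15793548720446513265/72057594037927936 → NEW=255, ERR=-2581137759225110415/72057594037927936
Row 0: ..#.##
Row 1: ..#.#.
Row 2: .#.#.#
Row 3: ...###
Row 4: .#.#.#
Row 5: ...#.#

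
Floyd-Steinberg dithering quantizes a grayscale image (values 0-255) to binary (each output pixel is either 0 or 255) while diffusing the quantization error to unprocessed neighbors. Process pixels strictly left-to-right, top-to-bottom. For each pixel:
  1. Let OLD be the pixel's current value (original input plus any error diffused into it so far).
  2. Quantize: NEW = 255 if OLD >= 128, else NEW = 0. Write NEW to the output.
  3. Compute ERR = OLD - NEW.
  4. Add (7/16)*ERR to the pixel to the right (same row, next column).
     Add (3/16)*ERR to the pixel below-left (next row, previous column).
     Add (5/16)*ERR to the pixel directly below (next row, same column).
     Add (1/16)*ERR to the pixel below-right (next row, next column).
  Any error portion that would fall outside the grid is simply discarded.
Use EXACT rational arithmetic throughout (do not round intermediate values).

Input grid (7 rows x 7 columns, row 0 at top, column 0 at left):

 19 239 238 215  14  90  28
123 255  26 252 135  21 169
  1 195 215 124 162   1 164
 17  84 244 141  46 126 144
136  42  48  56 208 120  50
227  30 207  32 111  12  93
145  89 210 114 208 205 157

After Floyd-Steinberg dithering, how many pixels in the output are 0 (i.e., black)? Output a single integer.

Answer: 25

Derivation:
(0,0): OLD=19 → NEW=0, ERR=19
(0,1): OLD=3957/16 → NEW=255, ERR=-123/16
(0,2): OLD=60067/256 → NEW=255, ERR=-5213/256
(0,3): OLD=844149/4096 → NEW=255, ERR=-200331/4096
(0,4): OLD=-484813/65536 → NEW=0, ERR=-484813/65536
(0,5): OLD=90978149/1048576 → NEW=0, ERR=90978149/1048576
(0,6): OLD=1106609091/16777216 → NEW=0, ERR=1106609091/16777216
(1,0): OLD=32639/256 → NEW=0, ERR=32639/256
(1,1): OLD=626169/2048 → NEW=255, ERR=103929/2048
(1,2): OLD=2109421/65536 → NEW=0, ERR=2109421/65536
(1,3): OLD=65047913/262144 → NEW=255, ERR=-1798807/262144
(1,4): OLD=2397422235/16777216 → NEW=255, ERR=-1880767845/16777216
(1,5): OLD=1472868363/134217728 → NEW=0, ERR=1472868363/134217728
(1,6): OLD=429144381765/2147483648 → NEW=255, ERR=-118463948475/2147483648
(2,0): OLD=1650115/32768 → NEW=0, ERR=1650115/32768
(2,1): OLD=258886417/1048576 → NEW=255, ERR=-8500463/1048576
(2,2): OLD=3747977843/16777216 → NEW=255, ERR=-530212237/16777216
(2,3): OLD=11948300443/134217728 → NEW=0, ERR=11948300443/134217728
(2,4): OLD=179898678091/1073741824 → NEW=255, ERR=-93905487029/1073741824
(2,5): OLD=-1758617740583/34359738368 → NEW=0, ERR=-1758617740583/34359738368
(2,6): OLD=68749567716479/549755813888 → NEW=0, ERR=68749567716479/549755813888
(3,0): OLD=523729683/16777216 → NEW=0, ERR=523729683/16777216
(3,1): OLD=12394435607/134217728 → NEW=0, ERR=12394435607/134217728
(3,2): OLD=312147705973/1073741824 → NEW=255, ERR=38343540853/1073741824
(3,3): OLD=713262078595/4294967296 → NEW=255, ERR=-381954581885/4294967296
(3,4): OLD=-13342655379693/549755813888 → NEW=0, ERR=-13342655379693/549755813888
(3,5): OLD=516194403842153/4398046511104 → NEW=0, ERR=516194403842153/4398046511104
(3,6): OLD=16271339626343223/70368744177664 → NEW=255, ERR=-1672690138961097/70368744177664
(4,0): OLD=350190270269/2147483648 → NEW=255, ERR=-197418059971/2147483648
(4,1): OLD=1349836084761/34359738368 → NEW=0, ERR=1349836084761/34359738368
(4,2): OLD=35978163746583/549755813888 → NEW=0, ERR=35978163746583/549755813888
(4,3): OLD=239790674920493/4398046511104 → NEW=0, ERR=239790674920493/4398046511104
(4,4): OLD=8469494508943031/35184372088832 → NEW=255, ERR=-502520373709129/35184372088832
(4,5): OLD=162642325591075319/1125899906842624 → NEW=255, ERR=-124462150653793801/1125899906842624
(4,6): OLD=27815427164246001/18014398509481984 → NEW=0, ERR=27815427164246001/18014398509481984
(5,0): OLD=113050633209179/549755813888 → NEW=255, ERR=-27137099332261/549755813888
(5,1): OLD=119652725004233/4398046511104 → NEW=0, ERR=119652725004233/4398046511104
(5,2): OLD=8867588356640143/35184372088832 → NEW=255, ERR=-104426526012017/35184372088832
(5,3): OLD=13835040591435755/281474976710656 → NEW=0, ERR=13835040591435755/281474976710656
(5,4): OLD=1994576072137505529/18014398509481984 → NEW=0, ERR=1994576072137505529/18014398509481984
(5,5): OLD=3644990408316619753/144115188075855872 → NEW=0, ERR=3644990408316619753/144115188075855872
(5,6): OLD=225139794517974109319/2305843009213693952 → NEW=0, ERR=225139794517974109319/2305843009213693952
(6,0): OLD=9476942107483539/70368744177664 → NEW=255, ERR=-8467087657820781/70368744177664
(6,1): OLD=46407588233985199/1125899906842624 → NEW=0, ERR=46407588233985199/1125899906842624
(6,2): OLD=4287820145165503021/18014398509481984 → NEW=255, ERR=-305851474752402899/18014398509481984
(6,3): OLD=20537388691191062003/144115188075855872 → NEW=255, ERR=-16211984268152185357/144115188075855872
(6,4): OLD=57991626366581028937/288230376151711744 → NEW=255, ERR=-15507119552105465783/288230376151711744
(6,5): OLD=7917090728755862694621/36893488147419103232 → NEW=255, ERR=-1490748748836008629539/36893488147419103232
(6,6): OLD=101185502090431710314299/590295810358705651712 → NEW=255, ERR=-49339929551038230872261/590295810358705651712
Output grid:
  Row 0: .###...  (4 black, running=4)
  Row 1: .#.##.#  (3 black, running=7)
  Row 2: .##.#..  (4 black, running=11)
  Row 3: ..##..#  (4 black, running=15)
  Row 4: #...##.  (4 black, running=19)
  Row 5: #.#....  (5 black, running=24)
  Row 6: #.#####  (1 black, running=25)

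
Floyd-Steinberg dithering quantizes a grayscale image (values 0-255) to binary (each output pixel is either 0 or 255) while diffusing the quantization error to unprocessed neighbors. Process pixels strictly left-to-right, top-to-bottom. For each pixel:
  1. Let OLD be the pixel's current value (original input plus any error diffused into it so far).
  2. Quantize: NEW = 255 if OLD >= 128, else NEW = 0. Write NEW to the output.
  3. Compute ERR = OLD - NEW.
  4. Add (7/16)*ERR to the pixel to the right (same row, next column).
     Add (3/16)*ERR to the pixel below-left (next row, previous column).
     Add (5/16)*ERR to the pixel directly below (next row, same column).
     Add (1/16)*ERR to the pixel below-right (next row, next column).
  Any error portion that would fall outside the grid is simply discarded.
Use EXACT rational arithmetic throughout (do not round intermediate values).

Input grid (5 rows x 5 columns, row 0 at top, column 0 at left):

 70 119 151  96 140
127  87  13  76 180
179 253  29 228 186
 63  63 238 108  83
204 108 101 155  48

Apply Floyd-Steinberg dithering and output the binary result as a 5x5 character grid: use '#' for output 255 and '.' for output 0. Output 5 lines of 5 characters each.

Answer: .#.#.
#...#
##.##
..#..
#.##.

Derivation:
(0,0): OLD=70 → NEW=0, ERR=70
(0,1): OLD=1197/8 → NEW=255, ERR=-843/8
(0,2): OLD=13427/128 → NEW=0, ERR=13427/128
(0,3): OLD=290597/2048 → NEW=255, ERR=-231643/2048
(0,4): OLD=2966019/32768 → NEW=0, ERR=2966019/32768
(1,0): OLD=16527/128 → NEW=255, ERR=-16113/128
(1,1): OLD=23593/1024 → NEW=0, ERR=23593/1024
(1,2): OLD=919709/32768 → NEW=0, ERR=919709/32768
(1,3): OLD=10021945/131072 → NEW=0, ERR=10021945/131072
(1,4): OLD=492136203/2097152 → NEW=255, ERR=-42637557/2097152
(2,0): OLD=2358995/16384 → NEW=255, ERR=-1818925/16384
(2,1): OLD=109588993/524288 → NEW=255, ERR=-24104447/524288
(2,2): OLD=280458179/8388608 → NEW=0, ERR=280458179/8388608
(2,3): OLD=35495666457/134217728 → NEW=255, ERR=1270145817/134217728
(2,4): OLD=404941432687/2147483648 → NEW=255, ERR=-142666897553/2147483648
(3,0): OLD=165140963/8388608 → NEW=0, ERR=165140963/8388608
(3,1): OLD=3796716391/67108864 → NEW=0, ERR=3796716391/67108864
(3,2): OLD=584331491037/2147483648 → NEW=255, ERR=36723160797/2147483648
(3,3): OLD=464165266981/4294967296 → NEW=0, ERR=464165266981/4294967296
(3,4): OLD=7566849128569/68719476736 → NEW=0, ERR=7566849128569/68719476736
(4,0): OLD=237039119789/1073741824 → NEW=255, ERR=-36765045331/1073741824
(4,1): OLD=3956061300589/34359738368 → NEW=0, ERR=3956061300589/34359738368
(4,2): OLD=99239504370307/549755813888 → NEW=255, ERR=-40948228171133/549755813888
(4,3): OLD=1564828100361837/8796093022208 → NEW=255, ERR=-678175620301203/8796093022208
(4,4): OLD=7801564008008571/140737488355328 → NEW=0, ERR=7801564008008571/140737488355328
Row 0: .#.#.
Row 1: #...#
Row 2: ##.##
Row 3: ..#..
Row 4: #.##.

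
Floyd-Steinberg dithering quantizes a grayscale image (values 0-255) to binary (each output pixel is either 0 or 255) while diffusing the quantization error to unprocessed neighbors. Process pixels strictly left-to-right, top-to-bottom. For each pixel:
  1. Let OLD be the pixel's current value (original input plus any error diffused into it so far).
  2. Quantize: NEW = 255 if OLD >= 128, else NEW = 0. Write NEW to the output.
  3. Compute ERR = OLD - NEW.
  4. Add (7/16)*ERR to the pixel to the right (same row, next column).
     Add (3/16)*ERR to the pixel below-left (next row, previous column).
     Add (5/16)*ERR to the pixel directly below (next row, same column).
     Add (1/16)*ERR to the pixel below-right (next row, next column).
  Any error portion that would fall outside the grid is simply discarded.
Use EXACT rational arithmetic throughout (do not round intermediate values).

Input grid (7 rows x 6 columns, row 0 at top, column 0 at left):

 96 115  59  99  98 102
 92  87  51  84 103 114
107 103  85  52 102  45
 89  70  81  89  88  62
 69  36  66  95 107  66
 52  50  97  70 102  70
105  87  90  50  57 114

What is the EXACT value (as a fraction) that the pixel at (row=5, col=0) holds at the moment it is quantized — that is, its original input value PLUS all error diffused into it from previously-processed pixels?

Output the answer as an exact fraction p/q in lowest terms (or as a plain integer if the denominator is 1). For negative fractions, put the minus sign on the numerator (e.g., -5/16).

Answer: 1193581906209/17179869184

Derivation:
(0,0): OLD=96 → NEW=0, ERR=96
(0,1): OLD=157 → NEW=255, ERR=-98
(0,2): OLD=129/8 → NEW=0, ERR=129/8
(0,3): OLD=13575/128 → NEW=0, ERR=13575/128
(0,4): OLD=295729/2048 → NEW=255, ERR=-226511/2048
(0,5): OLD=1756759/32768 → NEW=0, ERR=1756759/32768
(1,0): OLD=829/8 → NEW=0, ERR=829/8
(1,1): OLD=7087/64 → NEW=0, ERR=7087/64
(1,2): OLD=242167/2048 → NEW=0, ERR=242167/2048
(1,3): OLD=1221793/8192 → NEW=255, ERR=-867167/8192
(1,4): OLD=20345585/524288 → NEW=0, ERR=20345585/524288
(1,5): OLD=1181274311/8388608 → NEW=255, ERR=-957820729/8388608
(2,0): OLD=163989/1024 → NEW=255, ERR=-97131/1024
(2,1): OLD=4087915/32768 → NEW=0, ERR=4087915/32768
(2,2): OLD=85775785/524288 → NEW=255, ERR=-47917655/524288
(2,3): OLD=-26838951/4194304 → NEW=0, ERR=-26838951/4194304
(2,4): OLD=11180668547/134217728 → NEW=0, ERR=11180668547/134217728
(2,5): OLD=103484255429/2147483648 → NEW=0, ERR=103484255429/2147483648
(3,0): OLD=43384417/524288 → NEW=0, ERR=43384417/524288
(3,1): OLD=512221321/4194304 → NEW=0, ERR=512221321/4194304
(3,2): OLD=3773698649/33554432 → NEW=0, ERR=3773698649/33554432
(3,3): OLD=313770460645/2147483648 → NEW=255, ERR=-233837869595/2147483648
(3,4): OLD=1288978298177/17179869184 → NEW=0, ERR=1288978298177/17179869184
(3,5): OLD=31635774108943/274877906944 → NEW=0, ERR=31635774108943/274877906944
(4,0): OLD=7902552259/67108864 → NEW=0, ERR=7902552259/67108864
(4,1): OLD=163145674427/1073741824 → NEW=255, ERR=-110658490693/1073741824
(4,2): OLD=1486851137833/34359738368 → NEW=0, ERR=1486851137833/34359738368
(4,3): OLD=55525867922229/549755813888 → NEW=0, ERR=55525867922229/549755813888
(4,4): OLD=1666051706577517/8796093022208 → NEW=255, ERR=-576952014085523/8796093022208
(4,5): OLD=10971690878950491/140737488355328 → NEW=0, ERR=10971690878950491/140737488355328
(5,0): OLD=1193581906209/17179869184 → NEW=0, ERR=1193581906209/17179869184
Target (5,0): original=52, with diffused error = 1193581906209/17179869184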